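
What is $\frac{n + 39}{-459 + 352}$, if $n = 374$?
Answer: $- \frac{413}{107} \approx -3.8598$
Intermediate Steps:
$\frac{n + 39}{-459 + 352} = \frac{374 + 39}{-459 + 352} = \frac{413}{-107} = 413 \left(- \frac{1}{107}\right) = - \frac{413}{107}$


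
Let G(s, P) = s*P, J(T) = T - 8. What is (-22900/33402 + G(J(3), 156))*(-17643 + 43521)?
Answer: -5919356420/293 ≈ -2.0203e+7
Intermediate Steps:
J(T) = -8 + T
G(s, P) = P*s
(-22900/33402 + G(J(3), 156))*(-17643 + 43521) = (-22900/33402 + 156*(-8 + 3))*(-17643 + 43521) = (-22900*1/33402 + 156*(-5))*25878 = (-11450/16701 - 780)*25878 = -13038230/16701*25878 = -5919356420/293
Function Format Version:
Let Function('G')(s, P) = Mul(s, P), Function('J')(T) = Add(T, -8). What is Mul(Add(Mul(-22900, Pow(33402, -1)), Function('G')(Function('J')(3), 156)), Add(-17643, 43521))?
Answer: Rational(-5919356420, 293) ≈ -2.0203e+7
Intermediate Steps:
Function('J')(T) = Add(-8, T)
Function('G')(s, P) = Mul(P, s)
Mul(Add(Mul(-22900, Pow(33402, -1)), Function('G')(Function('J')(3), 156)), Add(-17643, 43521)) = Mul(Add(Mul(-22900, Pow(33402, -1)), Mul(156, Add(-8, 3))), Add(-17643, 43521)) = Mul(Add(Mul(-22900, Rational(1, 33402)), Mul(156, -5)), 25878) = Mul(Add(Rational(-11450, 16701), -780), 25878) = Mul(Rational(-13038230, 16701), 25878) = Rational(-5919356420, 293)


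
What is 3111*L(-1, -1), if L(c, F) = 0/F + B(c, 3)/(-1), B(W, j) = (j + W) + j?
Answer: -15555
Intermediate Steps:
B(W, j) = W + 2*j (B(W, j) = (W + j) + j = W + 2*j)
L(c, F) = -6 - c (L(c, F) = 0/F + (c + 2*3)/(-1) = 0 + (c + 6)*(-1) = 0 + (6 + c)*(-1) = 0 + (-6 - c) = -6 - c)
3111*L(-1, -1) = 3111*(-6 - 1*(-1)) = 3111*(-6 + 1) = 3111*(-5) = -15555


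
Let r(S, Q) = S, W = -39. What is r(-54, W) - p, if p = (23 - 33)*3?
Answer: -24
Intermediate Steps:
p = -30 (p = -10*3 = -30)
r(-54, W) - p = -54 - 1*(-30) = -54 + 30 = -24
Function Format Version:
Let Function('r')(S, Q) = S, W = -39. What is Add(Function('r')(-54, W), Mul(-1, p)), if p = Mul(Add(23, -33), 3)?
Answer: -24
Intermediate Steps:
p = -30 (p = Mul(-10, 3) = -30)
Add(Function('r')(-54, W), Mul(-1, p)) = Add(-54, Mul(-1, -30)) = Add(-54, 30) = -24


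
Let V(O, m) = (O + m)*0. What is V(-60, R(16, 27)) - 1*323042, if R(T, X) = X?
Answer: -323042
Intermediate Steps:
V(O, m) = 0
V(-60, R(16, 27)) - 1*323042 = 0 - 1*323042 = 0 - 323042 = -323042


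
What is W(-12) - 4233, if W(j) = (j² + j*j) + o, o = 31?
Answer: -3914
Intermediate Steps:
W(j) = 31 + 2*j² (W(j) = (j² + j*j) + 31 = (j² + j²) + 31 = 2*j² + 31 = 31 + 2*j²)
W(-12) - 4233 = (31 + 2*(-12)²) - 4233 = (31 + 2*144) - 4233 = (31 + 288) - 4233 = 319 - 4233 = -3914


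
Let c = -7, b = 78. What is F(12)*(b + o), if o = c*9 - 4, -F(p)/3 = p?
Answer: -396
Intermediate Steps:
F(p) = -3*p
o = -67 (o = -7*9 - 4 = -63 - 4 = -67)
F(12)*(b + o) = (-3*12)*(78 - 67) = -36*11 = -396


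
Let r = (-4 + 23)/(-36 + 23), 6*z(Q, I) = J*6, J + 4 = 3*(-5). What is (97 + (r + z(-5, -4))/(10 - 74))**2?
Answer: 1639035225/173056 ≈ 9471.1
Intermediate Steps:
J = -19 (J = -4 + 3*(-5) = -4 - 15 = -19)
z(Q, I) = -19 (z(Q, I) = (-19*6)/6 = (1/6)*(-114) = -19)
r = -19/13 (r = 19/(-13) = 19*(-1/13) = -19/13 ≈ -1.4615)
(97 + (r + z(-5, -4))/(10 - 74))**2 = (97 + (-19/13 - 19)/(10 - 74))**2 = (97 - 266/13/(-64))**2 = (97 - 266/13*(-1/64))**2 = (97 + 133/416)**2 = (40485/416)**2 = 1639035225/173056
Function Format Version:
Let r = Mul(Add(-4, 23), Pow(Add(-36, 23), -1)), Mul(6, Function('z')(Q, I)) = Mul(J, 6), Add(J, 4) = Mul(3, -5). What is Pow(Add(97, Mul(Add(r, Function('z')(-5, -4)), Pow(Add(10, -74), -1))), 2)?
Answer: Rational(1639035225, 173056) ≈ 9471.1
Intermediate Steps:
J = -19 (J = Add(-4, Mul(3, -5)) = Add(-4, -15) = -19)
Function('z')(Q, I) = -19 (Function('z')(Q, I) = Mul(Rational(1, 6), Mul(-19, 6)) = Mul(Rational(1, 6), -114) = -19)
r = Rational(-19, 13) (r = Mul(19, Pow(-13, -1)) = Mul(19, Rational(-1, 13)) = Rational(-19, 13) ≈ -1.4615)
Pow(Add(97, Mul(Add(r, Function('z')(-5, -4)), Pow(Add(10, -74), -1))), 2) = Pow(Add(97, Mul(Add(Rational(-19, 13), -19), Pow(Add(10, -74), -1))), 2) = Pow(Add(97, Mul(Rational(-266, 13), Pow(-64, -1))), 2) = Pow(Add(97, Mul(Rational(-266, 13), Rational(-1, 64))), 2) = Pow(Add(97, Rational(133, 416)), 2) = Pow(Rational(40485, 416), 2) = Rational(1639035225, 173056)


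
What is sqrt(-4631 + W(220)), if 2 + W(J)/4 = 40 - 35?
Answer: I*sqrt(4619) ≈ 67.963*I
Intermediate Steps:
W(J) = 12 (W(J) = -8 + 4*(40 - 35) = -8 + 4*5 = -8 + 20 = 12)
sqrt(-4631 + W(220)) = sqrt(-4631 + 12) = sqrt(-4619) = I*sqrt(4619)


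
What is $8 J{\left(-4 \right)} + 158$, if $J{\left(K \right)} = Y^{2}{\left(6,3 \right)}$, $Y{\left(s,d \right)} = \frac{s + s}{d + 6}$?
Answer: $\frac{1550}{9} \approx 172.22$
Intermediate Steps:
$Y{\left(s,d \right)} = \frac{2 s}{6 + d}$
$J{\left(K \right)} = \frac{16}{9}$ ($J{\left(K \right)} = \left(2 \cdot 6 \frac{1}{6 + 3}\right)^{2} = \left(2 \cdot 6 \cdot \frac{1}{9}\right)^{2} = \left(\frac{4}{3}\right)^{2} = \frac{16}{9}$)
$8 J{\left(-4 \right)} + 158 = 8 \cdot \frac{16}{9} + 158 = \frac{128}{9} + 158 = \frac{1550}{9}$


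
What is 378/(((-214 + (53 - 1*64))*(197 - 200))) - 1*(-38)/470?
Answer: 753/1175 ≈ 0.64085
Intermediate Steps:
378/(((-214 + (53 - 1*64))*(197 - 200))) - 1*(-38)/470 = 378/(((-214 + (53 - 64))*(-3))) + 38*(1/470) = 378/(((-214 - 11)*(-3))) + 19/235 = 378/((-225*(-3))) + 19/235 = 378/675 + 19/235 = 378*(1/675) + 19/235 = 14/25 + 19/235 = 753/1175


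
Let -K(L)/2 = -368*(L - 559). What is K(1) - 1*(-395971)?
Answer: -14717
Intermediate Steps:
K(L) = -411424 + 736*L (K(L) = -(-736)*(L - 559) = -(-736)*(-559 + L) = -2*(205712 - 368*L) = -411424 + 736*L)
K(1) - 1*(-395971) = (-411424 + 736*1) - 1*(-395971) = (-411424 + 736) + 395971 = -410688 + 395971 = -14717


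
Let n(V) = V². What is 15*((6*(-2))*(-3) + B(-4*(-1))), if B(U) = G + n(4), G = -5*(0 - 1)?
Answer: 855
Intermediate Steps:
G = 5 (G = -5*(-1) = 5)
B(U) = 21 (B(U) = 5 + 4² = 5 + 16 = 21)
15*((6*(-2))*(-3) + B(-4*(-1))) = 15*((6*(-2))*(-3) + 21) = 15*(-12*(-3) + 21) = 15*(36 + 21) = 15*57 = 855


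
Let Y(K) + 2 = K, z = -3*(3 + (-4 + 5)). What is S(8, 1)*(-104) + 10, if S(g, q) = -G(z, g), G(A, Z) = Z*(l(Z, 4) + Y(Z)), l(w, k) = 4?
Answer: 8330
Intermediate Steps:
z = -12 (z = -3*(3 + 1) = -3*4 = -12)
Y(K) = -2 + K
G(A, Z) = Z*(2 + Z) (G(A, Z) = Z*(4 + (-2 + Z)) = Z*(2 + Z))
S(g, q) = -g*(2 + g)
S(8, 1)*(-104) + 10 = -1*8*(2 + 8)*(-104) + 10 = -1*8*10*(-104) + 10 = -80*(-104) + 10 = 8320 + 10 = 8330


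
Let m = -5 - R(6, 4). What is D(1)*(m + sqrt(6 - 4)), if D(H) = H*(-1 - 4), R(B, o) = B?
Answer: 55 - 5*sqrt(2) ≈ 47.929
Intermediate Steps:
D(H) = -5*H (D(H) = H*(-5) = -5*H)
m = -11 (m = -5 - 1*6 = -5 - 6 = -11)
D(1)*(m + sqrt(6 - 4)) = (-5*1)*(-11 + sqrt(6 - 4)) = -5*(-11 + sqrt(2)) = 55 - 5*sqrt(2)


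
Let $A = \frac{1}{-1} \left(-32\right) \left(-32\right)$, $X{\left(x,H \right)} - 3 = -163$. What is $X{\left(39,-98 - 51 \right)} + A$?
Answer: $-1184$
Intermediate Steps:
$X{\left(x,H \right)} = -160$ ($X{\left(x,H \right)} = 3 - 163 = -160$)
$A = -1024$ ($A = \left(-1\right) \left(-32\right) \left(-32\right) = 32 \left(-32\right) = -1024$)
$X{\left(39,-98 - 51 \right)} + A = -160 - 1024 = -1184$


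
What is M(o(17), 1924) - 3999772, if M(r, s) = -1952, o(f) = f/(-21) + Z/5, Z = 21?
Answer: -4001724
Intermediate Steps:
o(f) = 21/5 - f/21 (o(f) = f/(-21) + 21/5 = f*(-1/21) + 21*(1/5) = -f/21 + 21/5 = 21/5 - f/21)
M(o(17), 1924) - 3999772 = -1952 - 3999772 = -4001724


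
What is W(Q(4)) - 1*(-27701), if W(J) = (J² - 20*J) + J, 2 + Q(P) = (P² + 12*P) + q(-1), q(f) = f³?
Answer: 30263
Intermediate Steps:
Q(P) = -3 + P² + 12*P (Q(P) = -2 + ((P² + 12*P) + (-1)³) = -2 + ((P² + 12*P) - 1) = -2 + (-1 + P² + 12*P) = -3 + P² + 12*P)
W(J) = J² - 19*J
W(Q(4)) - 1*(-27701) = (-3 + 4² + 12*4)*(-19 + (-3 + 4² + 12*4)) - 1*(-27701) = (-3 + 16 + 48)*(-19 + (-3 + 16 + 48)) + 27701 = 61*(-19 + 61) + 27701 = 61*42 + 27701 = 2562 + 27701 = 30263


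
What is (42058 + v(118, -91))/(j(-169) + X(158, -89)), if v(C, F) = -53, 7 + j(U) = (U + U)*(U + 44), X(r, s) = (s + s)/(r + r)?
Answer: 1327358/1334861 ≈ 0.99438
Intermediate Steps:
X(r, s) = s/r (X(r, s) = (2*s)/((2*r)) = (2*s)*(1/(2*r)) = s/r)
j(U) = -7 + 2*U*(44 + U) (j(U) = -7 + (U + U)*(U + 44) = -7 + (2*U)*(44 + U) = -7 + 2*U*(44 + U))
(42058 + v(118, -91))/(j(-169) + X(158, -89)) = (42058 - 53)/((-7 + 2*(-169)² + 88*(-169)) - 89/158) = 42005/((-7 + 2*28561 - 14872) - 89*1/158) = 42005/((-7 + 57122 - 14872) - 89/158) = 42005/(42243 - 89/158) = 42005/(6674305/158) = 42005*(158/6674305) = 1327358/1334861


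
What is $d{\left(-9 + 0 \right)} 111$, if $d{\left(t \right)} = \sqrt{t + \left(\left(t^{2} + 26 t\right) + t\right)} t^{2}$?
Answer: $26973 i \sqrt{19} \approx 1.1757 \cdot 10^{5} i$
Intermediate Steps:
$d{\left(t \right)} = t^{2} \sqrt{t^{2} + 28 t}$ ($d{\left(t \right)} = \sqrt{t + \left(t^{2} + 27 t\right)} t^{2} = \sqrt{t^{2} + 28 t} t^{2} = t^{2} \sqrt{t^{2} + 28 t}$)
$d{\left(-9 + 0 \right)} 111 = \left(-9 + 0\right)^{2} \sqrt{\left(-9 + 0\right) \left(28 + \left(-9 + 0\right)\right)} 111 = \left(-9\right)^{2} \sqrt{- 9 \left(28 - 9\right)} 111 = 81 \sqrt{\left(-9\right) 19} \cdot 111 = 81 \sqrt{-171} \cdot 111 = 81 \cdot 3 i \sqrt{19} \cdot 111 = 243 i \sqrt{19} \cdot 111 = 26973 i \sqrt{19}$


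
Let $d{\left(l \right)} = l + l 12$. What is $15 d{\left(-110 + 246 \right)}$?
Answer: $26520$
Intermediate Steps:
$d{\left(l \right)} = 13 l$ ($d{\left(l \right)} = l + 12 l = 13 l$)
$15 d{\left(-110 + 246 \right)} = 15 \cdot 13 \left(-110 + 246\right) = 15 \cdot 13 \cdot 136 = 15 \cdot 1768 = 26520$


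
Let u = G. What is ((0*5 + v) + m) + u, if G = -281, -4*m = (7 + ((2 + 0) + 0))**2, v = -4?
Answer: -1221/4 ≈ -305.25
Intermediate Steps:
m = -81/4 (m = -(7 + ((2 + 0) + 0))**2/4 = -(7 + (2 + 0))**2/4 = -(7 + 2)**2/4 = -1/4*9**2 = -1/4*81 = -81/4 ≈ -20.250)
u = -281
((0*5 + v) + m) + u = ((0*5 - 4) - 81/4) - 281 = ((0 - 4) - 81/4) - 281 = (-4 - 81/4) - 281 = -97/4 - 281 = -1221/4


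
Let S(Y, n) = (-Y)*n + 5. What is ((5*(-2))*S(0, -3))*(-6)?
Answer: 300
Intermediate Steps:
S(Y, n) = 5 - Y*n (S(Y, n) = -Y*n + 5 = 5 - Y*n)
((5*(-2))*S(0, -3))*(-6) = ((5*(-2))*(5 - 1*0*(-3)))*(-6) = -10*(5 + 0)*(-6) = -10*5*(-6) = -50*(-6) = 300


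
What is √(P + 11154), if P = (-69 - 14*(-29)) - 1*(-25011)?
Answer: √36502 ≈ 191.05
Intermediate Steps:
P = 25348 (P = (-69 + 406) + 25011 = 337 + 25011 = 25348)
√(P + 11154) = √(25348 + 11154) = √36502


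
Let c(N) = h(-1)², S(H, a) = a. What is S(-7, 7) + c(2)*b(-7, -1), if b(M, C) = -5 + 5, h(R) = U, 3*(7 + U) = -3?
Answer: 7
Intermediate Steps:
U = -8 (U = -7 + (⅓)*(-3) = -7 - 1 = -8)
h(R) = -8
b(M, C) = 0
c(N) = 64 (c(N) = (-8)² = 64)
S(-7, 7) + c(2)*b(-7, -1) = 7 + 64*0 = 7 + 0 = 7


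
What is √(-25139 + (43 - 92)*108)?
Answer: I*√30431 ≈ 174.44*I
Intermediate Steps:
√(-25139 + (43 - 92)*108) = √(-25139 - 49*108) = √(-25139 - 5292) = √(-30431) = I*√30431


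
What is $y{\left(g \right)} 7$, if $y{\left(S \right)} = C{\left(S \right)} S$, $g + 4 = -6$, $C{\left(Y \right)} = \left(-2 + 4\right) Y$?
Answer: $1400$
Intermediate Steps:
$C{\left(Y \right)} = 2 Y$
$g = -10$ ($g = -4 - 6 = -10$)
$y{\left(S \right)} = 2 S^{2}$ ($y{\left(S \right)} = 2 S S = 2 S^{2}$)
$y{\left(g \right)} 7 = 2 \left(-10\right)^{2} \cdot 7 = 2 \cdot 100 \cdot 7 = 200 \cdot 7 = 1400$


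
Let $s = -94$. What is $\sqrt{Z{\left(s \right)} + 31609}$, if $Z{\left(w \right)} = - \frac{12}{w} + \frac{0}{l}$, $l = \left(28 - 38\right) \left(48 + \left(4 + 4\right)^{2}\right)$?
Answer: $\frac{\sqrt{69824563}}{47} \approx 177.79$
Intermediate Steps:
$l = -1120$ ($l = - 10 \left(48 + 8^{2}\right) = - 10 \left(48 + 64\right) = \left(-10\right) 112 = -1120$)
$Z{\left(w \right)} = - \frac{12}{w}$ ($Z{\left(w \right)} = - \frac{12}{w} + \frac{0}{-1120} = - \frac{12}{w} + 0 \left(- \frac{1}{1120}\right) = - \frac{12}{w} + 0 = - \frac{12}{w}$)
$\sqrt{Z{\left(s \right)} + 31609} = \sqrt{- \frac{12}{-94} + 31609} = \sqrt{\left(-12\right) \left(- \frac{1}{94}\right) + 31609} = \sqrt{\frac{6}{47} + 31609} = \sqrt{\frac{1485629}{47}} = \frac{\sqrt{69824563}}{47}$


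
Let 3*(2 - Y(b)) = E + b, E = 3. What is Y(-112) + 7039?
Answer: 21232/3 ≈ 7077.3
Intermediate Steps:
Y(b) = 1 - b/3 (Y(b) = 2 - (3 + b)/3 = 2 + (-1 - b/3) = 1 - b/3)
Y(-112) + 7039 = (1 - 1/3*(-112)) + 7039 = (1 + 112/3) + 7039 = 115/3 + 7039 = 21232/3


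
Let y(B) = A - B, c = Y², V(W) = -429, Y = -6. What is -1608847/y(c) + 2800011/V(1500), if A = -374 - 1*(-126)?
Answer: -35002587/40612 ≈ -861.88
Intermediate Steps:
A = -248 (A = -374 + 126 = -248)
c = 36 (c = (-6)² = 36)
y(B) = -248 - B
-1608847/y(c) + 2800011/V(1500) = -1608847/(-248 - 1*36) + 2800011/(-429) = -1608847/(-248 - 36) + 2800011*(-1/429) = -1608847/(-284) - 933337/143 = -1608847*(-1/284) - 933337/143 = 1608847/284 - 933337/143 = -35002587/40612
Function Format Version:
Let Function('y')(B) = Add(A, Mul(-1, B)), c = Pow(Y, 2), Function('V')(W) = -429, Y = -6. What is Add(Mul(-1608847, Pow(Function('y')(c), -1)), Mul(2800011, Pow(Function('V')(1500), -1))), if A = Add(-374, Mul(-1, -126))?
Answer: Rational(-35002587, 40612) ≈ -861.88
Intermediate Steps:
A = -248 (A = Add(-374, 126) = -248)
c = 36 (c = Pow(-6, 2) = 36)
Function('y')(B) = Add(-248, Mul(-1, B))
Add(Mul(-1608847, Pow(Function('y')(c), -1)), Mul(2800011, Pow(Function('V')(1500), -1))) = Add(Mul(-1608847, Pow(Add(-248, Mul(-1, 36)), -1)), Mul(2800011, Pow(-429, -1))) = Add(Mul(-1608847, Pow(Add(-248, -36), -1)), Mul(2800011, Rational(-1, 429))) = Add(Mul(-1608847, Pow(-284, -1)), Rational(-933337, 143)) = Add(Mul(-1608847, Rational(-1, 284)), Rational(-933337, 143)) = Add(Rational(1608847, 284), Rational(-933337, 143)) = Rational(-35002587, 40612)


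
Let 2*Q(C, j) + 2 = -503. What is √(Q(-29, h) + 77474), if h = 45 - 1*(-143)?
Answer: √308886/2 ≈ 277.89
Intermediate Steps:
h = 188 (h = 45 + 143 = 188)
Q(C, j) = -505/2 (Q(C, j) = -1 + (½)*(-503) = -1 - 503/2 = -505/2)
√(Q(-29, h) + 77474) = √(-505/2 + 77474) = √(154443/2) = √308886/2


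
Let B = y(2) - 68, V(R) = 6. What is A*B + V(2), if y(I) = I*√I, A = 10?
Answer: -674 + 20*√2 ≈ -645.72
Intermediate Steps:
y(I) = I^(3/2)
B = -68 + 2*√2 (B = 2^(3/2) - 68 = 2*√2 - 68 = -68 + 2*√2 ≈ -65.172)
A*B + V(2) = 10*(-68 + 2*√2) + 6 = (-680 + 20*√2) + 6 = -674 + 20*√2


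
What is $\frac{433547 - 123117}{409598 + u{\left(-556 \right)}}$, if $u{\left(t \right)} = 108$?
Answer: $\frac{155215}{204853} \approx 0.75769$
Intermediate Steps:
$\frac{433547 - 123117}{409598 + u{\left(-556 \right)}} = \frac{433547 - 123117}{409598 + 108} = \frac{310430}{409706} = 310430 \cdot \frac{1}{409706} = \frac{155215}{204853}$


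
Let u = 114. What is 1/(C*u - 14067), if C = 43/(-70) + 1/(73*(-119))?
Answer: -43435/614042406 ≈ -7.0736e-5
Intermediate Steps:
C = -53373/86870 (C = 43*(-1/70) + (1/73)*(-1/119) = -43/70 - 1/8687 = -53373/86870 ≈ -0.61440)
1/(C*u - 14067) = 1/(-53373/86870*114 - 14067) = 1/(-3042261/43435 - 14067) = 1/(-614042406/43435) = -43435/614042406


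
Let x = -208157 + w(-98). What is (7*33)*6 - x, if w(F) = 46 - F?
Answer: 209399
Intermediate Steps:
x = -208013 (x = -208157 + (46 - 1*(-98)) = -208157 + (46 + 98) = -208157 + 144 = -208013)
(7*33)*6 - x = (7*33)*6 - 1*(-208013) = 231*6 + 208013 = 1386 + 208013 = 209399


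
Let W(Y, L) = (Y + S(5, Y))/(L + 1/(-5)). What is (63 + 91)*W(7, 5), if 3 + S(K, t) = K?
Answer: 1155/4 ≈ 288.75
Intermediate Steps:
S(K, t) = -3 + K
W(Y, L) = (2 + Y)/(-1/5 + L) (W(Y, L) = (Y + (-3 + 5))/(L + 1/(-5)) = (Y + 2)/(L - 1/5) = (2 + Y)/(-1/5 + L))
(63 + 91)*W(7, 5) = (63 + 91)*(5*(2 + 7)/(-1 + 5*5)) = 154*(5*9/(-1 + 25)) = 154*(5*9/24) = 154*(5*(1/24)*9) = 154*(15/8) = 1155/4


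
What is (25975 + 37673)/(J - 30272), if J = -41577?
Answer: -63648/71849 ≈ -0.88586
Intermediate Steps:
(25975 + 37673)/(J - 30272) = (25975 + 37673)/(-41577 - 30272) = 63648/(-71849) = 63648*(-1/71849) = -63648/71849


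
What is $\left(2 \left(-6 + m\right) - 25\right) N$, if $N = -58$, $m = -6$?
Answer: $2842$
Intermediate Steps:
$\left(2 \left(-6 + m\right) - 25\right) N = \left(2 \left(-6 - 6\right) - 25\right) \left(-58\right) = \left(2 \left(-12\right) - 25\right) \left(-58\right) = \left(-24 - 25\right) \left(-58\right) = \left(-49\right) \left(-58\right) = 2842$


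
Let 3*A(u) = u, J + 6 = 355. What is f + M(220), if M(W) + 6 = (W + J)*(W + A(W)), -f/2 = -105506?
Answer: 1133738/3 ≈ 3.7791e+5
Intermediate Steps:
J = 349 (J = -6 + 355 = 349)
A(u) = u/3
f = 211012 (f = -2*(-105506) = 211012)
M(W) = -6 + 4*W*(349 + W)/3 (M(W) = -6 + (W + 349)*(W + W/3) = -6 + (349 + W)*(4*W/3) = -6 + 4*W*(349 + W)/3)
f + M(220) = 211012 + (-6 + (4/3)*220² + (1396/3)*220) = 211012 + (-6 + (4/3)*48400 + 307120/3) = 211012 + (-6 + 193600/3 + 307120/3) = 211012 + 500702/3 = 1133738/3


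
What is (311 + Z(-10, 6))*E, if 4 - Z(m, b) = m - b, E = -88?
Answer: -29128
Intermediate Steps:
Z(m, b) = 4 + b - m (Z(m, b) = 4 - (m - b) = 4 + (b - m) = 4 + b - m)
(311 + Z(-10, 6))*E = (311 + (4 + 6 - 1*(-10)))*(-88) = (311 + (4 + 6 + 10))*(-88) = (311 + 20)*(-88) = 331*(-88) = -29128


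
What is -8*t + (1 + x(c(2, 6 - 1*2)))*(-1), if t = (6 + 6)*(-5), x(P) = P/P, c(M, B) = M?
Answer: 478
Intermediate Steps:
x(P) = 1
t = -60 (t = 12*(-5) = -60)
-8*t + (1 + x(c(2, 6 - 1*2)))*(-1) = -8*(-60) + (1 + 1)*(-1) = 480 + 2*(-1) = 480 - 2 = 478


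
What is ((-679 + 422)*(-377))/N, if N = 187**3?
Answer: 96889/6539203 ≈ 0.014817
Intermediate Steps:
N = 6539203
((-679 + 422)*(-377))/N = ((-679 + 422)*(-377))/6539203 = -257*(-377)*(1/6539203) = 96889*(1/6539203) = 96889/6539203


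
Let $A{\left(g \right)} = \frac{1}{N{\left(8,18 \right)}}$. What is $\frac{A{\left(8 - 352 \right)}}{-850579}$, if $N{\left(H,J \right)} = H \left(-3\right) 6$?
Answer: $\frac{1}{122483376} \approx 8.1644 \cdot 10^{-9}$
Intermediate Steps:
$N{\left(H,J \right)} = - 18 H$ ($N{\left(H,J \right)} = - 3 H 6 = - 18 H$)
$A{\left(g \right)} = - \frac{1}{144}$ ($A{\left(g \right)} = \frac{1}{\left(-18\right) 8} = \frac{1}{-144} = - \frac{1}{144}$)
$\frac{A{\left(8 - 352 \right)}}{-850579} = - \frac{1}{144 \left(-850579\right)} = \left(- \frac{1}{144}\right) \left(- \frac{1}{850579}\right) = \frac{1}{122483376}$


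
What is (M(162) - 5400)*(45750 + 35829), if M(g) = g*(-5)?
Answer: -506605590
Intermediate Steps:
M(g) = -5*g
(M(162) - 5400)*(45750 + 35829) = (-5*162 - 5400)*(45750 + 35829) = (-810 - 5400)*81579 = -6210*81579 = -506605590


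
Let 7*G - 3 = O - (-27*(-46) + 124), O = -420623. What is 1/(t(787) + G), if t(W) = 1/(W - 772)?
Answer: -105/6329783 ≈ -1.6588e-5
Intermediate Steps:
t(W) = 1/(-772 + W)
G = -421986/7 (G = 3/7 + (-420623 - (-27*(-46) + 124))/7 = 3/7 + (-420623 - (1242 + 124))/7 = 3/7 + (-420623 - 1*1366)/7 = 3/7 + (-420623 - 1366)/7 = 3/7 + (⅐)*(-421989) = 3/7 - 421989/7 = -421986/7 ≈ -60284.)
1/(t(787) + G) = 1/(1/(-772 + 787) - 421986/7) = 1/(1/15 - 421986/7) = 1/(-6329783/105) = -105/6329783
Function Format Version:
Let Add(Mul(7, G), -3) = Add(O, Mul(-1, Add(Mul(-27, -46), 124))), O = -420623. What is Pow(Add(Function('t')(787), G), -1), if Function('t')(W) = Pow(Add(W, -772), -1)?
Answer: Rational(-105, 6329783) ≈ -1.6588e-5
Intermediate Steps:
Function('t')(W) = Pow(Add(-772, W), -1)
G = Rational(-421986, 7) (G = Add(Rational(3, 7), Mul(Rational(1, 7), Add(-420623, Mul(-1, Add(Mul(-27, -46), 124))))) = Add(Rational(3, 7), Mul(Rational(1, 7), Add(-420623, Mul(-1, Add(1242, 124))))) = Add(Rational(3, 7), Mul(Rational(1, 7), Add(-420623, Mul(-1, 1366)))) = Add(Rational(3, 7), Mul(Rational(1, 7), Add(-420623, -1366))) = Add(Rational(3, 7), Mul(Rational(1, 7), -421989)) = Add(Rational(3, 7), Rational(-421989, 7)) = Rational(-421986, 7) ≈ -60284.)
Pow(Add(Function('t')(787), G), -1) = Pow(Add(Pow(Add(-772, 787), -1), Rational(-421986, 7)), -1) = Pow(Add(Pow(15, -1), Rational(-421986, 7)), -1) = Pow(Add(Rational(1, 15), Rational(-421986, 7)), -1) = Pow(Rational(-6329783, 105), -1) = Rational(-105, 6329783)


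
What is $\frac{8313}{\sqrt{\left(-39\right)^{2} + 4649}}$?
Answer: $\frac{8313 \sqrt{6170}}{6170} \approx 105.83$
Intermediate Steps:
$\frac{8313}{\sqrt{\left(-39\right)^{2} + 4649}} = \frac{8313}{\sqrt{1521 + 4649}} = \frac{8313}{\sqrt{6170}} = 8313 \frac{\sqrt{6170}}{6170} = \frac{8313 \sqrt{6170}}{6170}$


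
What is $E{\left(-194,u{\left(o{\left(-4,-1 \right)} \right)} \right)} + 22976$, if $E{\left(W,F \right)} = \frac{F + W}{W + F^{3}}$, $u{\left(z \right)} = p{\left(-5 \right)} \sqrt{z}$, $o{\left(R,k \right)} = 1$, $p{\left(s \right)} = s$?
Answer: $\frac{7329543}{319} \approx 22977.0$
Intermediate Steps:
$u{\left(z \right)} = - 5 \sqrt{z}$
$E{\left(W,F \right)} = \frac{F + W}{W + F^{3}}$
$E{\left(-194,u{\left(o{\left(-4,-1 \right)} \right)} \right)} + 22976 = \frac{- 5 \sqrt{1} - 194}{-194 + \left(- 5 \sqrt{1}\right)^{3}} + 22976 = \frac{\left(-5\right) 1 - 194}{-194 + \left(\left(-5\right) 1\right)^{3}} + 22976 = \frac{-5 - 194}{-194 + \left(-5\right)^{3}} + 22976 = \frac{1}{-194 - 125} \left(-199\right) + 22976 = \frac{1}{-319} \left(-199\right) + 22976 = \left(- \frac{1}{319}\right) \left(-199\right) + 22976 = \frac{199}{319} + 22976 = \frac{7329543}{319}$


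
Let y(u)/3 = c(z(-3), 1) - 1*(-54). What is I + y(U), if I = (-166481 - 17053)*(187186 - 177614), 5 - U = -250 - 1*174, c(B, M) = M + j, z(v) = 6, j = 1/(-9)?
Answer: -5270361850/3 ≈ -1.7568e+9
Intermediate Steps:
j = -⅑ ≈ -0.11111
c(B, M) = -⅑ + M (c(B, M) = M - ⅑ = -⅑ + M)
U = 429 (U = 5 - (-250 - 1*174) = 5 - (-250 - 174) = 5 - 1*(-424) = 5 + 424 = 429)
I = -1756787448 (I = -183534*9572 = -1756787448)
y(u) = 494/3 (y(u) = 3*((-⅑ + 1) - 1*(-54)) = 3*(8/9 + 54) = 3*(494/9) = 494/3)
I + y(U) = -1756787448 + 494/3 = -5270361850/3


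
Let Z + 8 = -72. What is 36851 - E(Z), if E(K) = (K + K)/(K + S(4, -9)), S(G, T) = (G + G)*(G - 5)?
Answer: 405341/11 ≈ 36849.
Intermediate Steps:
Z = -80 (Z = -8 - 72 = -80)
S(G, T) = 2*G*(-5 + G) (S(G, T) = (2*G)*(-5 + G) = 2*G*(-5 + G))
E(K) = 2*K/(-8 + K) (E(K) = (K + K)/(K + 2*4*(-5 + 4)) = (2*K)/(K + 2*4*(-1)) = (2*K)/(K - 8) = (2*K)/(-8 + K) = 2*K/(-8 + K))
36851 - E(Z) = 36851 - 2*(-80)/(-8 - 80) = 36851 - 2*(-80)/(-88) = 36851 - 2*(-80)*(-1)/88 = 36851 - 1*20/11 = 36851 - 20/11 = 405341/11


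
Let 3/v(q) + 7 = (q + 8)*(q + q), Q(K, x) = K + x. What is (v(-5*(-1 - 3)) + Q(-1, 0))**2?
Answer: 136900/137641 ≈ 0.99462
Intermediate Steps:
v(q) = 3/(-7 + 2*q*(8 + q)) (v(q) = 3/(-7 + (q + 8)*(q + q)) = 3/(-7 + (8 + q)*(2*q)) = 3/(-7 + 2*q*(8 + q)))
(v(-5*(-1 - 3)) + Q(-1, 0))**2 = (3/(-7 + 2*(-5*(-1 - 3))**2 + 16*(-5*(-1 - 3))) + (-1 + 0))**2 = (3/(-7 + 2*(-5*(-4))**2 + 16*(-5*(-4))) - 1)**2 = (3/(-7 + 2*20**2 + 16*20) - 1)**2 = (3/(-7 + 2*400 + 320) - 1)**2 = (3/(-7 + 800 + 320) - 1)**2 = (3/1113 - 1)**2 = (3*(1/1113) - 1)**2 = (1/371 - 1)**2 = (-370/371)**2 = 136900/137641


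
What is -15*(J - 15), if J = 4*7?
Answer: -195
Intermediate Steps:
J = 28
-15*(J - 15) = -15*(28 - 15) = -15*13 = -195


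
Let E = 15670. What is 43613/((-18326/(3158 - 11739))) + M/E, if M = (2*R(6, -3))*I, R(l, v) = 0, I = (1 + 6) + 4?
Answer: 374243153/18326 ≈ 20421.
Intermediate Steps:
I = 11 (I = 7 + 4 = 11)
M = 0 (M = (2*0)*11 = 0*11 = 0)
43613/((-18326/(3158 - 11739))) + M/E = 43613/((-18326/(3158 - 11739))) + 0/15670 = 43613/((-18326/(-8581))) + 0*(1/15670) = 43613/((-18326*(-1/8581))) + 0 = 43613/(18326/8581) + 0 = 43613*(8581/18326) + 0 = 374243153/18326 + 0 = 374243153/18326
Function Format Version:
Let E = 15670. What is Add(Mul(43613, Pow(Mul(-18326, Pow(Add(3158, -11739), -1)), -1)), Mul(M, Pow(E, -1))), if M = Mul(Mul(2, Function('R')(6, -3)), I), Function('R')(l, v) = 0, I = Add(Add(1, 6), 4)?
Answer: Rational(374243153, 18326) ≈ 20421.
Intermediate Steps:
I = 11 (I = Add(7, 4) = 11)
M = 0 (M = Mul(Mul(2, 0), 11) = Mul(0, 11) = 0)
Add(Mul(43613, Pow(Mul(-18326, Pow(Add(3158, -11739), -1)), -1)), Mul(M, Pow(E, -1))) = Add(Mul(43613, Pow(Mul(-18326, Pow(Add(3158, -11739), -1)), -1)), Mul(0, Pow(15670, -1))) = Add(Mul(43613, Pow(Mul(-18326, Pow(-8581, -1)), -1)), Mul(0, Rational(1, 15670))) = Add(Mul(43613, Pow(Mul(-18326, Rational(-1, 8581)), -1)), 0) = Add(Mul(43613, Pow(Rational(18326, 8581), -1)), 0) = Add(Mul(43613, Rational(8581, 18326)), 0) = Add(Rational(374243153, 18326), 0) = Rational(374243153, 18326)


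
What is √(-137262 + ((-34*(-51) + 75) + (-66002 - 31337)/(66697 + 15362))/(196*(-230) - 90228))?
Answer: I*√1057620285335161812361902/2775809793 ≈ 370.49*I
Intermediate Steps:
√(-137262 + ((-34*(-51) + 75) + (-66002 - 31337)/(66697 + 15362))/(196*(-230) - 90228)) = √(-137262 + ((1734 + 75) - 97339/82059)/(-45080 - 90228)) = √(-137262 + (1809 - 97339*1/82059)/(-135308)) = √(-137262 + (1809 - 97339/82059)*(-1/135308)) = √(-137262 + (148347392/82059)*(-1/135308)) = √(-137262 - 37086848/2775809793) = √(-381013240893614/2775809793) = I*√1057620285335161812361902/2775809793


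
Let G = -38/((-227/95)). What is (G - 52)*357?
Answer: -2925258/227 ≈ -12887.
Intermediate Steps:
G = 3610/227 (G = -38/((-227*1/95)) = -38/(-227/95) = -38*(-95/227) = 3610/227 ≈ 15.903)
(G - 52)*357 = (3610/227 - 52)*357 = -8194/227*357 = -2925258/227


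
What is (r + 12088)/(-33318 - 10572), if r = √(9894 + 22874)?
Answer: -6044/21945 - 64*√2/21945 ≈ -0.27954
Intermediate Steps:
r = 128*√2 (r = √32768 = 128*√2 ≈ 181.02)
(r + 12088)/(-33318 - 10572) = (128*√2 + 12088)/(-33318 - 10572) = (12088 + 128*√2)/(-43890) = (12088 + 128*√2)*(-1/43890) = -6044/21945 - 64*√2/21945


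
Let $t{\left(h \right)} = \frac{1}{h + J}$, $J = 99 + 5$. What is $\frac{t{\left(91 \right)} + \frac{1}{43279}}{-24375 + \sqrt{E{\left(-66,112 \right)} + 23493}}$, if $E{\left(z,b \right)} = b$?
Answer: $- \frac{543425}{2571279050858} - \frac{21737 \sqrt{23605}}{2506997074586550} \approx -2.1268 \cdot 10^{-7}$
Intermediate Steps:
$J = 104$
$t{\left(h \right)} = \frac{1}{104 + h}$ ($t{\left(h \right)} = \frac{1}{h + 104} = \frac{1}{104 + h}$)
$\frac{t{\left(91 \right)} + \frac{1}{43279}}{-24375 + \sqrt{E{\left(-66,112 \right)} + 23493}} = \frac{\frac{1}{104 + 91} + \frac{1}{43279}}{-24375 + \sqrt{112 + 23493}} = \frac{\frac{1}{195} + \frac{1}{43279}}{-24375 + \sqrt{23605}} = \frac{43474}{8439405 \left(-24375 + \sqrt{23605}\right)}$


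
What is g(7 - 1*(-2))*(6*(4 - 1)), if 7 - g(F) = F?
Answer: -36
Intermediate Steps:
g(F) = 7 - F
g(7 - 1*(-2))*(6*(4 - 1)) = (7 - (7 - 1*(-2)))*(6*(4 - 1)) = (7 - (7 + 2))*(6*3) = (7 - 1*9)*18 = (7 - 9)*18 = -2*18 = -36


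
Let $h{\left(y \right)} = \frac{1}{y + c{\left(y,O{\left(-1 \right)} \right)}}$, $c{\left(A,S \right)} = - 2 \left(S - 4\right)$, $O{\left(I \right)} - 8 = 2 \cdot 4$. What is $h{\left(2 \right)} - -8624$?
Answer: $\frac{189727}{22} \approx 8624.0$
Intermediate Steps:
$O{\left(I \right)} = 16$ ($O{\left(I \right)} = 8 + 2 \cdot 4 = 8 + 8 = 16$)
$c{\left(A,S \right)} = 8 - 2 S$ ($c{\left(A,S \right)} = - 2 \left(-4 + S\right) = 8 - 2 S$)
$h{\left(y \right)} = \frac{1}{-24 + y}$ ($h{\left(y \right)} = \frac{1}{y + \left(8 - 32\right)} = \frac{1}{y - 24} = \frac{1}{-24 + y}$)
$h{\left(2 \right)} - -8624 = \frac{1}{-24 + 2} - -8624 = \frac{1}{-22} + 8624 = - \frac{1}{22} + 8624 = \frac{189727}{22}$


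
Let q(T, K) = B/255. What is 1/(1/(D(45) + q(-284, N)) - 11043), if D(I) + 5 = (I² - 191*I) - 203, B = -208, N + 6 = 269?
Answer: -1728598/19088907969 ≈ -9.0555e-5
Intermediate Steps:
N = 263 (N = -6 + 269 = 263)
D(I) = -208 + I² - 191*I (D(I) = -5 + ((I² - 191*I) - 203) = -5 + (-203 + I² - 191*I) = -208 + I² - 191*I)
q(T, K) = -208/255
1/(1/(D(45) + q(-284, N)) - 11043) = 1/(1/((-208 + 45² - 191*45) - 208/255) - 11043) = 1/(1/((-208 + 2025 - 8595) - 208/255) - 11043) = 1/(1/(-6778 - 208/255) - 11043) = 1/(1/(-1728598/255) - 11043) = 1/(-255/1728598 - 11043) = 1/(-19088907969/1728598) = -1728598/19088907969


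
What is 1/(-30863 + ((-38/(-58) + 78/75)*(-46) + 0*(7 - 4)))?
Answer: -725/22432209 ≈ -3.2320e-5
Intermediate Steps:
1/(-30863 + ((-38/(-58) + 78/75)*(-46) + 0*(7 - 4))) = 1/(-30863 + ((-38*(-1/58) + 78*(1/75))*(-46) + 0*3)) = 1/(-30863 + ((19/29 + 26/25)*(-46) + 0)) = 1/(-30863 + ((1229/725)*(-46) + 0)) = 1/(-30863 + (-56534/725 + 0)) = 1/(-30863 - 56534/725) = 1/(-22432209/725) = -725/22432209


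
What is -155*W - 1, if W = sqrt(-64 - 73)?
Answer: -1 - 155*I*sqrt(137) ≈ -1.0 - 1814.2*I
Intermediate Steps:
W = I*sqrt(137) (W = sqrt(-137) = I*sqrt(137) ≈ 11.705*I)
-155*W - 1 = -155*I*sqrt(137) - 1 = -1 - 155*I*sqrt(137)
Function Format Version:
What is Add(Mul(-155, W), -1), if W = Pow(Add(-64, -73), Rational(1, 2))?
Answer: Add(-1, Mul(-155, I, Pow(137, Rational(1, 2)))) ≈ Add(-1.0000, Mul(-1814.2, I))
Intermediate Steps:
W = Mul(I, Pow(137, Rational(1, 2))) (W = Pow(-137, Rational(1, 2)) = Mul(I, Pow(137, Rational(1, 2))) ≈ Mul(11.705, I))
Add(Mul(-155, W), -1) = Add(Mul(-155, Mul(I, Pow(137, Rational(1, 2)))), -1) = Add(Mul(-155, I, Pow(137, Rational(1, 2))), -1) = Add(-1, Mul(-155, I, Pow(137, Rational(1, 2))))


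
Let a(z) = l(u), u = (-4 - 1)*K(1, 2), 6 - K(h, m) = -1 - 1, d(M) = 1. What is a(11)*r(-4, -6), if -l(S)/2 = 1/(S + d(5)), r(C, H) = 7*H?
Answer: -28/13 ≈ -2.1538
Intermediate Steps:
K(h, m) = 8 (K(h, m) = 6 - (-1 - 1) = 6 - 1*(-2) = 6 + 2 = 8)
u = -40 (u = (-4 - 1)*8 = -5*8 = -40)
l(S) = -2/(1 + S) (l(S) = -2/(S + 1) = -2/(1 + S))
a(z) = 2/39 (a(z) = -2/(1 - 40) = -2/(-39) = -2*(-1/39) = 2/39)
a(11)*r(-4, -6) = 2*(7*(-6))/39 = (2/39)*(-42) = -28/13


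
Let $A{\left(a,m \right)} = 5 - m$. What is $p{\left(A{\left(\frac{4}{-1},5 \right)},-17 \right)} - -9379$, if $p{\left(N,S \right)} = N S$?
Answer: $9379$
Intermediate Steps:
$p{\left(A{\left(\frac{4}{-1},5 \right)},-17 \right)} - -9379 = \left(5 - 5\right) \left(-17\right) - -9379 = \left(5 - 5\right) \left(-17\right) + 9379 = 0 \left(-17\right) + 9379 = 0 + 9379 = 9379$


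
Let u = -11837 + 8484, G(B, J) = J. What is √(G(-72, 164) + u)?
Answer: I*√3189 ≈ 56.471*I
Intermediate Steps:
u = -3353
√(G(-72, 164) + u) = √(164 - 3353) = √(-3189) = I*√3189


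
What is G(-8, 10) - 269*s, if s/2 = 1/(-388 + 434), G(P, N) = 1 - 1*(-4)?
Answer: -154/23 ≈ -6.6956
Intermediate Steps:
G(P, N) = 5 (G(P, N) = 1 + 4 = 5)
s = 1/23 (s = 2/(-388 + 434) = 2/46 = 2*(1/46) = 1/23 ≈ 0.043478)
G(-8, 10) - 269*s = 5 - 269*1/23 = 5 - 269/23 = -154/23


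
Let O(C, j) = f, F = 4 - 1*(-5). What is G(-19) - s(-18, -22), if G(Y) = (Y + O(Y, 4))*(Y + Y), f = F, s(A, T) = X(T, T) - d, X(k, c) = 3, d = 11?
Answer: 388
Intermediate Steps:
s(A, T) = -8 (s(A, T) = 3 - 1*11 = 3 - 11 = -8)
F = 9 (F = 4 + 5 = 9)
f = 9
O(C, j) = 9
G(Y) = 2*Y*(9 + Y) (G(Y) = (Y + 9)*(Y + Y) = (9 + Y)*(2*Y) = 2*Y*(9 + Y))
G(-19) - s(-18, -22) = 2*(-19)*(9 - 19) - 1*(-8) = 2*(-19)*(-10) + 8 = 380 + 8 = 388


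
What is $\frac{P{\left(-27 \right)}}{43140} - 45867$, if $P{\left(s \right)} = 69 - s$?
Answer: $- \frac{164891857}{3595} \approx -45867.0$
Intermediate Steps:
$\frac{P{\left(-27 \right)}}{43140} - 45867 = \frac{69 - -27}{43140} - 45867 = \left(69 + 27\right) \frac{1}{43140} - 45867 = 96 \cdot \frac{1}{43140} - 45867 = \frac{8}{3595} - 45867 = - \frac{164891857}{3595}$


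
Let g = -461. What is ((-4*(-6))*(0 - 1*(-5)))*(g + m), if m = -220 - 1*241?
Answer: -110640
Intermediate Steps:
m = -461 (m = -220 - 241 = -461)
((-4*(-6))*(0 - 1*(-5)))*(g + m) = ((-4*(-6))*(0 - 1*(-5)))*(-461 - 461) = (24*(0 + 5))*(-922) = (24*5)*(-922) = 120*(-922) = -110640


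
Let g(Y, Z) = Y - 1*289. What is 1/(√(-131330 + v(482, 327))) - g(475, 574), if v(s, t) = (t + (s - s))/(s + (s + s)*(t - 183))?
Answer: -186 - 17*I*√8817710898266/18294006013 ≈ -186.0 - 0.0027594*I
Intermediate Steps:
g(Y, Z) = -289 + Y (g(Y, Z) = Y - 289 = -289 + Y)
v(s, t) = t/(s + 2*s*(-183 + t)) (v(s, t) = (t + 0)/(s + (2*s)*(-183 + t)) = t/(s + 2*s*(-183 + t)))
1/(√(-131330 + v(482, 327))) - g(475, 574) = 1/(√(-131330 + 327/(482*(-365 + 2*327)))) - (-289 + 475) = 1/(√(-131330 + 327*(1/482)/(-365 + 654))) - 1*186 = 1/(√(-131330 + 327*(1/482)/289)) - 186 = 1/(√(-131330 + 327*(1/482)*(1/289))) - 186 = 1/(√(-131330 + 327/139298)) - 186 = 1/(√(-18294006013/139298)) - 186 = 1/(I*√8817710898266/8194) - 186 = -17*I*√8817710898266/18294006013 - 186 = -186 - 17*I*√8817710898266/18294006013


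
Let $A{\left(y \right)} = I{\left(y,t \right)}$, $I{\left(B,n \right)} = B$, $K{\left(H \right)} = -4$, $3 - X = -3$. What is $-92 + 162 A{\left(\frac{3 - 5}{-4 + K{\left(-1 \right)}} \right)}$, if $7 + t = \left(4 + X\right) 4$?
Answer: $- \frac{103}{2} \approx -51.5$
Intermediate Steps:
$X = 6$ ($X = 3 - -3 = 3 + 3 = 6$)
$t = 33$ ($t = -7 + \left(4 + 6\right) 4 = -7 + 10 \cdot 4 = -7 + 40 = 33$)
$A{\left(y \right)} = y$
$-92 + 162 A{\left(\frac{3 - 5}{-4 + K{\left(-1 \right)}} \right)} = -92 + 162 \frac{3 - 5}{-4 - 4} = -92 + 162 \left(- \frac{2}{-8}\right) = -92 + 162 \left(\left(-2\right) \left(- \frac{1}{8}\right)\right) = -92 + 162 \cdot \frac{1}{4} = -92 + \frac{81}{2} = - \frac{103}{2}$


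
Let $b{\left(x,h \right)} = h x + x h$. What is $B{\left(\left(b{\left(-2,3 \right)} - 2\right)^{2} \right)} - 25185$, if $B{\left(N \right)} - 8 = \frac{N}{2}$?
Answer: $-25079$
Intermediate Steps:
$b{\left(x,h \right)} = 2 h x$ ($b{\left(x,h \right)} = h x + h x = 2 h x$)
$B{\left(N \right)} = 8 + \frac{N}{2}$
$B{\left(\left(b{\left(-2,3 \right)} - 2\right)^{2} \right)} - 25185 = \left(8 + \frac{\left(2 \cdot 3 \left(-2\right) - 2\right)^{2}}{2}\right) - 25185 = \left(8 + \frac{\left(-12 - 2\right)^{2}}{2}\right) - 25185 = \left(8 + \frac{\left(-14\right)^{2}}{2}\right) - 25185 = \left(8 + \frac{1}{2} \cdot 196\right) - 25185 = \left(8 + 98\right) - 25185 = 106 - 25185 = -25079$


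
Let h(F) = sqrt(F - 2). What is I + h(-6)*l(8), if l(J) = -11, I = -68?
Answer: -68 - 22*I*sqrt(2) ≈ -68.0 - 31.113*I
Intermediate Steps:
h(F) = sqrt(-2 + F)
I + h(-6)*l(8) = -68 + sqrt(-2 - 6)*(-11) = -68 + sqrt(-8)*(-11) = -68 + (2*I*sqrt(2))*(-11) = -68 - 22*I*sqrt(2)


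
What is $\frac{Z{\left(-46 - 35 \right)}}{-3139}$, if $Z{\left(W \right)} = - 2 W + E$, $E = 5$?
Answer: $- \frac{167}{3139} \approx -0.053202$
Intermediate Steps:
$Z{\left(W \right)} = 5 - 2 W$ ($Z{\left(W \right)} = - 2 W + 5 = 5 - 2 W$)
$\frac{Z{\left(-46 - 35 \right)}}{-3139} = \frac{5 - 2 \left(-46 - 35\right)}{-3139} = \left(5 - 2 \left(-46 - 35\right)\right) \left(- \frac{1}{3139}\right) = \left(5 - -162\right) \left(- \frac{1}{3139}\right) = \left(5 + 162\right) \left(- \frac{1}{3139}\right) = 167 \left(- \frac{1}{3139}\right) = - \frac{167}{3139}$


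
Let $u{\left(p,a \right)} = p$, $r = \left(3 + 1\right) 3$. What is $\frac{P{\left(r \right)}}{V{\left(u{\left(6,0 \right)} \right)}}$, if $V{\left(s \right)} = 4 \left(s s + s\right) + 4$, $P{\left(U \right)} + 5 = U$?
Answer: $\frac{7}{172} \approx 0.040698$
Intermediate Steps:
$r = 12$ ($r = 4 \cdot 3 = 12$)
$P{\left(U \right)} = -5 + U$
$V{\left(s \right)} = 4 + 4 s + 4 s^{2}$ ($V{\left(s \right)} = 4 \left(s^{2} + s\right) + 4 = 4 \left(s + s^{2}\right) + 4 = \left(4 s + 4 s^{2}\right) + 4 = 4 + 4 s + 4 s^{2}$)
$\frac{P{\left(r \right)}}{V{\left(u{\left(6,0 \right)} \right)}} = \frac{-5 + 12}{4 + 4 \cdot 6 + 4 \cdot 6^{2}} = \frac{7}{4 + 24 + 4 \cdot 36} = \frac{7}{4 + 24 + 144} = \frac{7}{172}$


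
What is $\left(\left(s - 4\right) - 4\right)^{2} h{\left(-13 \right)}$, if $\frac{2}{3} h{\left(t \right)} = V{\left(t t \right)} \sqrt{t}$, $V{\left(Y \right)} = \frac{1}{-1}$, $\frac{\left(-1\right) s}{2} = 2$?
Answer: $- 216 i \sqrt{13} \approx - 778.8 i$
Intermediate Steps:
$s = -4$ ($s = \left(-2\right) 2 = -4$)
$V{\left(Y \right)} = -1$
$h{\left(t \right)} = - \frac{3 \sqrt{t}}{2}$ ($h{\left(t \right)} = \frac{3 \left(- \sqrt{t}\right)}{2} = - \frac{3 \sqrt{t}}{2}$)
$\left(\left(s - 4\right) - 4\right)^{2} h{\left(-13 \right)} = \left(\left(-4 - 4\right) - 4\right)^{2} \left(- \frac{3 \sqrt{-13}}{2}\right) = \left(-8 - 4\right)^{2} \left(- \frac{3 i \sqrt{13}}{2}\right) = \left(-12\right)^{2} \left(- \frac{3 i \sqrt{13}}{2}\right) = 144 \left(- \frac{3 i \sqrt{13}}{2}\right) = - 216 i \sqrt{13}$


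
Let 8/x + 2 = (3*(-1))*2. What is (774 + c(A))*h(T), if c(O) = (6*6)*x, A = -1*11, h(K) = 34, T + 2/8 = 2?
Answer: 25092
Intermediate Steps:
T = 7/4 (T = -1/4 + 2 = 7/4 ≈ 1.7500)
A = -11
x = -1 (x = 8/(-2 + (3*(-1))*2) = 8/(-2 - 3*2) = 8/(-2 - 6) = 8/(-8) = 8*(-1/8) = -1)
c(O) = -36 (c(O) = (6*6)*(-1) = 36*(-1) = -36)
(774 + c(A))*h(T) = (774 - 36)*34 = 738*34 = 25092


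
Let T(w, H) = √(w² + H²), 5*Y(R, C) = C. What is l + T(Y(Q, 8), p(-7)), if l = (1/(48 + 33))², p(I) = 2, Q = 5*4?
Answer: 1/6561 + 2*√41/5 ≈ 2.5614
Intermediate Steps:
Q = 20
Y(R, C) = C/5
l = 1/6561 (l = (1/81)² = 1/6561 ≈ 0.00015242)
T(w, H) = √(H² + w²)
l + T(Y(Q, 8), p(-7)) = 1/6561 + √(2² + ((⅕)*8)²) = 1/6561 + √(4 + (8/5)²) = 1/6561 + √(4 + 64/25) = 1/6561 + √(164/25) = 1/6561 + 2*√41/5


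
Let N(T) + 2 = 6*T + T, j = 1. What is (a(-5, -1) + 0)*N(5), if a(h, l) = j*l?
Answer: -33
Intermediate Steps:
N(T) = -2 + 7*T (N(T) = -2 + (6*T + T) = -2 + 7*T)
a(h, l) = l (a(h, l) = 1*l = l)
(a(-5, -1) + 0)*N(5) = (-1 + 0)*(-2 + 7*5) = -(-2 + 35) = -1*33 = -33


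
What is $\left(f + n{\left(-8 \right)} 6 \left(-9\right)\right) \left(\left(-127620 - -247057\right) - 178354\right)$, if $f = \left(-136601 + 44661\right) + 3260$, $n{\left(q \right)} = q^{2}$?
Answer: $5428376712$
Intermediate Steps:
$f = -88680$ ($f = -91940 + 3260 = -88680$)
$\left(f + n{\left(-8 \right)} 6 \left(-9\right)\right) \left(\left(-127620 - -247057\right) - 178354\right) = \left(-88680 + \left(-8\right)^{2} \cdot 6 \left(-9\right)\right) \left(\left(-127620 - -247057\right) - 178354\right) = \left(-88680 + 64 \cdot 6 \left(-9\right)\right) \left(\left(-127620 + 247057\right) - 178354\right) = \left(-88680 + 384 \left(-9\right)\right) \left(119437 - 178354\right) = \left(-88680 - 3456\right) \left(-58917\right) = \left(-92136\right) \left(-58917\right) = 5428376712$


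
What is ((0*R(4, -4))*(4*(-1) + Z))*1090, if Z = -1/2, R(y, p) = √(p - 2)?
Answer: 0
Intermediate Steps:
R(y, p) = √(-2 + p)
Z = -½ (Z = -1*½ = -½ ≈ -0.50000)
((0*R(4, -4))*(4*(-1) + Z))*1090 = ((0*√(-2 - 4))*(4*(-1) - ½))*1090 = ((0*√(-6))*(-4 - ½))*1090 = ((0*(I*√6))*(-9/2))*1090 = (0*(-9/2))*1090 = 0*1090 = 0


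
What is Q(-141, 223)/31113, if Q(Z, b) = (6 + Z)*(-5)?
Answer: 75/3457 ≈ 0.021695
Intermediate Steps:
Q(Z, b) = -30 - 5*Z
Q(-141, 223)/31113 = (-30 - 5*(-141))/31113 = (-30 + 705)*(1/31113) = 675*(1/31113) = 75/3457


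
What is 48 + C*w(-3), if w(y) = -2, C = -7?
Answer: 62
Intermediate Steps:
48 + C*w(-3) = 48 - 7*(-2) = 48 + 14 = 62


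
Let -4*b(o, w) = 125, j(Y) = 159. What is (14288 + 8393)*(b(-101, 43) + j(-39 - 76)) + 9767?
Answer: 11629059/4 ≈ 2.9073e+6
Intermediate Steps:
b(o, w) = -125/4 (b(o, w) = -¼*125 = -125/4)
(14288 + 8393)*(b(-101, 43) + j(-39 - 76)) + 9767 = (14288 + 8393)*(-125/4 + 159) + 9767 = 22681*(511/4) + 9767 = 11589991/4 + 9767 = 11629059/4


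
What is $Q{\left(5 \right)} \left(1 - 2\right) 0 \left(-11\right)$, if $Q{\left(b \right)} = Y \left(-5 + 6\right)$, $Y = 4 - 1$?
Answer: $0$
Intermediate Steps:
$Y = 3$ ($Y = 4 - 1 = 3$)
$Q{\left(b \right)} = 3$ ($Q{\left(b \right)} = 3 \left(-5 + 6\right) = 3 \cdot 1 = 3$)
$Q{\left(5 \right)} \left(1 - 2\right) 0 \left(-11\right) = 3 \left(1 - 2\right) 0 \left(-11\right) = 3 \left(\left(-1\right) 0\right) \left(-11\right) = 3 \cdot 0 \left(-11\right) = 0 \left(-11\right) = 0$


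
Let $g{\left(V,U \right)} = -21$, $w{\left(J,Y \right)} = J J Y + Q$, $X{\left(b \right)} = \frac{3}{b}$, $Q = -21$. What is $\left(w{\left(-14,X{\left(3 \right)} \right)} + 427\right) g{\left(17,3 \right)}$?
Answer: $-12642$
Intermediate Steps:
$w{\left(J,Y \right)} = -21 + Y J^{2}$ ($w{\left(J,Y \right)} = J J Y - 21 = J^{2} Y - 21 = Y J^{2} - 21 = -21 + Y J^{2}$)
$\left(w{\left(-14,X{\left(3 \right)} \right)} + 427\right) g{\left(17,3 \right)} = \left(\left(-21 + \frac{3}{3} \left(-14\right)^{2}\right) + 427\right) \left(-21\right) = \left(\left(-21 + 3 \cdot \frac{1}{3} \cdot 196\right) + 427\right) \left(-21\right) = \left(\left(-21 + 1 \cdot 196\right) + 427\right) \left(-21\right) = \left(\left(-21 + 196\right) + 427\right) \left(-21\right) = \left(175 + 427\right) \left(-21\right) = 602 \left(-21\right) = -12642$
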